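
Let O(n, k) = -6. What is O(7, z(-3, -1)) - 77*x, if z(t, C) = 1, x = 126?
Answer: -9708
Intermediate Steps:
O(7, z(-3, -1)) - 77*x = -6 - 77*126 = -6 - 9702 = -9708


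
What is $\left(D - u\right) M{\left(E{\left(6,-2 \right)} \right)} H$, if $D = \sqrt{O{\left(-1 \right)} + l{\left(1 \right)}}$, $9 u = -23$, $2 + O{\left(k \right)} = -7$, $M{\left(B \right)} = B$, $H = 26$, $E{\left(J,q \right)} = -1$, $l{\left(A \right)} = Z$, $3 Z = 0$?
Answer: $- \frac{598}{9} - 78 i \approx -66.444 - 78.0 i$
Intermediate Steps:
$Z = 0$ ($Z = \frac{1}{3} \cdot 0 = 0$)
$l{\left(A \right)} = 0$
$O{\left(k \right)} = -9$ ($O{\left(k \right)} = -2 - 7 = -9$)
$u = - \frac{23}{9}$ ($u = \frac{1}{9} \left(-23\right) = - \frac{23}{9} \approx -2.5556$)
$D = 3 i$ ($D = \sqrt{-9 + 0} = \sqrt{-9} = 3 i \approx 3.0 i$)
$\left(D - u\right) M{\left(E{\left(6,-2 \right)} \right)} H = \left(3 i - - \frac{23}{9}\right) \left(-1\right) 26 = \left(3 i + \frac{23}{9}\right) \left(-1\right) 26 = \left(\frac{23}{9} + 3 i\right) \left(-1\right) 26 = \left(- \frac{23}{9} - 3 i\right) 26 = - \frac{598}{9} - 78 i$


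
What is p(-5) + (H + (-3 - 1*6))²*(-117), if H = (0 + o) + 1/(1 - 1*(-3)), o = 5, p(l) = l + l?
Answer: -26485/16 ≈ -1655.3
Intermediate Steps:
p(l) = 2*l
H = 21/4 (H = (0 + 5) + 1/(1 - 1*(-3)) = 5 + 1/(1 + 3) = 5 + 1/4 = 5 + ¼ = 21/4 ≈ 5.2500)
p(-5) + (H + (-3 - 1*6))²*(-117) = 2*(-5) + (21/4 + (-3 - 1*6))²*(-117) = -10 + (21/4 + (-3 - 6))²*(-117) = -10 + (21/4 - 9)²*(-117) = -10 + (-15/4)²*(-117) = -10 + (225/16)*(-117) = -10 - 26325/16 = -26485/16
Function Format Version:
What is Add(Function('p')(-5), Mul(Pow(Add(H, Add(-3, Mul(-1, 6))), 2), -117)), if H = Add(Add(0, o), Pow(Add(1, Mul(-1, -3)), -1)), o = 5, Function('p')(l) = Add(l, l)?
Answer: Rational(-26485, 16) ≈ -1655.3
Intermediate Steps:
Function('p')(l) = Mul(2, l)
H = Rational(21, 4) (H = Add(Add(0, 5), Pow(Add(1, Mul(-1, -3)), -1)) = Add(5, Pow(Add(1, 3), -1)) = Add(5, Pow(4, -1)) = Add(5, Rational(1, 4)) = Rational(21, 4) ≈ 5.2500)
Add(Function('p')(-5), Mul(Pow(Add(H, Add(-3, Mul(-1, 6))), 2), -117)) = Add(Mul(2, -5), Mul(Pow(Add(Rational(21, 4), Add(-3, Mul(-1, 6))), 2), -117)) = Add(-10, Mul(Pow(Add(Rational(21, 4), Add(-3, -6)), 2), -117)) = Add(-10, Mul(Pow(Add(Rational(21, 4), -9), 2), -117)) = Add(-10, Mul(Pow(Rational(-15, 4), 2), -117)) = Add(-10, Mul(Rational(225, 16), -117)) = Add(-10, Rational(-26325, 16)) = Rational(-26485, 16)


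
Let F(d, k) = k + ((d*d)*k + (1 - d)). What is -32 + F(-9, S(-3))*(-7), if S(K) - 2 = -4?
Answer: 1046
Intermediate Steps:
S(K) = -2 (S(K) = 2 - 4 = -2)
F(d, k) = 1 + k - d + k*d² (F(d, k) = k + (d²*k + (1 - d)) = k + (k*d² + (1 - d)) = k + (1 - d + k*d²) = 1 + k - d + k*d²)
-32 + F(-9, S(-3))*(-7) = -32 + (1 - 2 - 1*(-9) - 2*(-9)²)*(-7) = -32 + (1 - 2 + 9 - 2*81)*(-7) = -32 + (1 - 2 + 9 - 162)*(-7) = -32 - 154*(-7) = -32 + 1078 = 1046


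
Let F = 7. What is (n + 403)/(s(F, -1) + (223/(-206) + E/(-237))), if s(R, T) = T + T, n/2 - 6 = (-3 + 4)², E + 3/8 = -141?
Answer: -9048344/53943 ≈ -167.74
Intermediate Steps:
E = -1131/8 (E = -3/8 - 141 = -1131/8 ≈ -141.38)
n = 14 (n = 12 + 2*(-3 + 4)² = 12 + 2*1² = 12 + 2*1 = 12 + 2 = 14)
s(R, T) = 2*T
(n + 403)/(s(F, -1) + (223/(-206) + E/(-237))) = (14 + 403)/(2*(-1) + (223/(-206) - 1131/8/(-237))) = 417/(-2 + (223*(-1/206) - 1131/8*(-1/237))) = 417/(-2 + (-223/206 + 377/632)) = 417/(-2 - 31637/65096) = 417/(-161829/65096) = 417*(-65096/161829) = -9048344/53943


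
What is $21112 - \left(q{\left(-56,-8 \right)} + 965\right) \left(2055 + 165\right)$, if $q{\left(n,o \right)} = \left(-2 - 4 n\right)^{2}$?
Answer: $-111531668$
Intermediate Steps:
$21112 - \left(q{\left(-56,-8 \right)} + 965\right) \left(2055 + 165\right) = 21112 - \left(4 \left(1 + 2 \left(-56\right)\right)^{2} + 965\right) \left(2055 + 165\right) = 21112 - \left(4 \left(1 - 112\right)^{2} + 965\right) 2220 = 21112 - \left(4 \left(-111\right)^{2} + 965\right) 2220 = 21112 - \left(4 \cdot 12321 + 965\right) 2220 = 21112 - \left(49284 + 965\right) 2220 = 21112 - 50249 \cdot 2220 = 21112 - 111552780 = -111531668$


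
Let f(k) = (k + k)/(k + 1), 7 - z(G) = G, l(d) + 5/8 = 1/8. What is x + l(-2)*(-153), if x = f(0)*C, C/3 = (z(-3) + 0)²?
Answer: 153/2 ≈ 76.500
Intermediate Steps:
l(d) = -½ (l(d) = -5/8 + 1/8 = -5/8 + ⅛ = -½)
z(G) = 7 - G
C = 300 (C = 3*((7 - 1*(-3)) + 0)² = 3*((7 + 3) + 0)² = 3*(10 + 0)² = 3*10² = 3*100 = 300)
f(k) = 2*k/(1 + k) (f(k) = (2*k)/(1 + k) = 2*k/(1 + k))
x = 0 (x = (2*0/(1 + 0))*300 = (2*0/1)*300 = (2*0*1)*300 = 0*300 = 0)
x + l(-2)*(-153) = 0 - ½*(-153) = 0 + 153/2 = 153/2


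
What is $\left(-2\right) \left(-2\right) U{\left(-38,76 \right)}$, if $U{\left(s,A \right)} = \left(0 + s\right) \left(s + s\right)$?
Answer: $11552$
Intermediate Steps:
$U{\left(s,A \right)} = 2 s^{2}$ ($U{\left(s,A \right)} = s 2 s = 2 s^{2}$)
$\left(-2\right) \left(-2\right) U{\left(-38,76 \right)} = \left(-2\right) \left(-2\right) 2 \left(-38\right)^{2} = 4 \cdot 2 \cdot 1444 = 4 \cdot 2888 = 11552$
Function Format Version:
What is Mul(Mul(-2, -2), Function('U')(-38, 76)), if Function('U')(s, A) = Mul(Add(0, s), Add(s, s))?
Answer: 11552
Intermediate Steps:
Function('U')(s, A) = Mul(2, Pow(s, 2)) (Function('U')(s, A) = Mul(s, Mul(2, s)) = Mul(2, Pow(s, 2)))
Mul(Mul(-2, -2), Function('U')(-38, 76)) = Mul(Mul(-2, -2), Mul(2, Pow(-38, 2))) = Mul(4, Mul(2, 1444)) = Mul(4, 2888) = 11552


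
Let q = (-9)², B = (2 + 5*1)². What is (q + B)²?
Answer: 16900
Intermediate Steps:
B = 49 (B = (2 + 5)² = 7² = 49)
q = 81
(q + B)² = (81 + 49)² = 130² = 16900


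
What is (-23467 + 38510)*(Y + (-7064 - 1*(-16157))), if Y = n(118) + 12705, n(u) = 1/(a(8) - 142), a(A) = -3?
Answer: 47546545487/145 ≈ 3.2791e+8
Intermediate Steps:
n(u) = -1/145 (n(u) = 1/(-3 - 142) = 1/(-145) = -1/145)
Y = 1842224/145 (Y = -1/145 + 12705 = 1842224/145 ≈ 12705.)
(-23467 + 38510)*(Y + (-7064 - 1*(-16157))) = (-23467 + 38510)*(1842224/145 + (-7064 - 1*(-16157))) = 15043*(1842224/145 + (-7064 + 16157)) = 15043*(1842224/145 + 9093) = 15043*(3160709/145) = 47546545487/145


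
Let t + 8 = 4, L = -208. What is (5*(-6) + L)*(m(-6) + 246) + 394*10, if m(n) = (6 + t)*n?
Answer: -51752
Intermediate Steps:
t = -4 (t = -8 + 4 = -4)
m(n) = 2*n (m(n) = (6 - 4)*n = 2*n)
(5*(-6) + L)*(m(-6) + 246) + 394*10 = (5*(-6) - 208)*(2*(-6) + 246) + 394*10 = (-30 - 208)*(-12 + 246) + 3940 = -238*234 + 3940 = -55692 + 3940 = -51752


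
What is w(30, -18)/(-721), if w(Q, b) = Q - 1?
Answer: -29/721 ≈ -0.040222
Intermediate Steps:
w(Q, b) = -1 + Q
w(30, -18)/(-721) = (-1 + 30)/(-721) = 29*(-1/721) = -29/721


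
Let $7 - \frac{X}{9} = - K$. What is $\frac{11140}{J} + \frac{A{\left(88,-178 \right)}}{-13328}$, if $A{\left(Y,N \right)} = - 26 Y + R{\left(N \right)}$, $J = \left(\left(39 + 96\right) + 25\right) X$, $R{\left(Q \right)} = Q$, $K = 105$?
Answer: $\frac{243835}{959616} \approx 0.2541$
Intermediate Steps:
$X = 1008$ ($X = 63 - 9 \left(\left(-1\right) 105\right) = 63 - -945 = 63 + 945 = 1008$)
$J = 161280$ ($J = \left(\left(39 + 96\right) + 25\right) 1008 = \left(135 + 25\right) 1008 = 160 \cdot 1008 = 161280$)
$A{\left(Y,N \right)} = N - 26 Y$ ($A{\left(Y,N \right)} = - 26 Y + N = N - 26 Y$)
$\frac{11140}{J} + \frac{A{\left(88,-178 \right)}}{-13328} = \frac{11140}{161280} + \frac{-178 - 2288}{-13328} = 11140 \cdot \frac{1}{161280} + \left(-178 - 2288\right) \left(- \frac{1}{13328}\right) = \frac{557}{8064} - - \frac{1233}{6664} = \frac{557}{8064} + \frac{1233}{6664} = \frac{243835}{959616}$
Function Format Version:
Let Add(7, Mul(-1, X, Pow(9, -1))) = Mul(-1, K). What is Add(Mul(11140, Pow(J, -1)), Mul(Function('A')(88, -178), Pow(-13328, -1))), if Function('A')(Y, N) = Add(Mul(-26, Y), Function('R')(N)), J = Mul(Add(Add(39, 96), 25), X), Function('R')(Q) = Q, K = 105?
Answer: Rational(243835, 959616) ≈ 0.25410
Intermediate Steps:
X = 1008 (X = Add(63, Mul(-9, Mul(-1, 105))) = Add(63, Mul(-9, -105)) = Add(63, 945) = 1008)
J = 161280 (J = Mul(Add(Add(39, 96), 25), 1008) = Mul(Add(135, 25), 1008) = Mul(160, 1008) = 161280)
Function('A')(Y, N) = Add(N, Mul(-26, Y)) (Function('A')(Y, N) = Add(Mul(-26, Y), N) = Add(N, Mul(-26, Y)))
Add(Mul(11140, Pow(J, -1)), Mul(Function('A')(88, -178), Pow(-13328, -1))) = Add(Mul(11140, Pow(161280, -1)), Mul(Add(-178, Mul(-26, 88)), Pow(-13328, -1))) = Add(Mul(11140, Rational(1, 161280)), Mul(Add(-178, -2288), Rational(-1, 13328))) = Add(Rational(557, 8064), Mul(-2466, Rational(-1, 13328))) = Add(Rational(557, 8064), Rational(1233, 6664)) = Rational(243835, 959616)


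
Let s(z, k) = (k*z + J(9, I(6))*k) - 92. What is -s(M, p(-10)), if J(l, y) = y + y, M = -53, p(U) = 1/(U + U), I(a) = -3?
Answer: 1781/20 ≈ 89.050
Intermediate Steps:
p(U) = 1/(2*U)
J(l, y) = 2*y
s(z, k) = -92 - 6*k + k*z (s(z, k) = (k*z + (2*(-3))*k) - 92 = (k*z - 6*k) - 92 = (-6*k + k*z) - 92 = -92 - 6*k + k*z)
-s(M, p(-10)) = -(-92 - 3/(-10) + ((½)/(-10))*(-53)) = -(-92 - 3*(-1)/10 + ((½)*(-⅒))*(-53)) = -(-92 - 6*(-1/20) - 1/20*(-53)) = -(-92 + 3/10 + 53/20) = -1*(-1781/20) = 1781/20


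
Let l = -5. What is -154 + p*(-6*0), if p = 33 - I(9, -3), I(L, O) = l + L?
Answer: -154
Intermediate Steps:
I(L, O) = -5 + L
p = 29 (p = 33 - (-5 + 9) = 33 - 1*4 = 33 - 4 = 29)
-154 + p*(-6*0) = -154 + 29*(-6*0) = -154 + 29*0 = -154 + 0 = -154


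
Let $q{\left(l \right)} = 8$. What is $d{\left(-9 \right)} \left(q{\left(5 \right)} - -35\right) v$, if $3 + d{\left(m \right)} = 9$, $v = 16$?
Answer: $4128$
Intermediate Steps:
$d{\left(m \right)} = 6$ ($d{\left(m \right)} = -3 + 9 = 6$)
$d{\left(-9 \right)} \left(q{\left(5 \right)} - -35\right) v = 6 \left(8 - -35\right) 16 = 6 \left(8 + 35\right) 16 = 6 \cdot 43 \cdot 16 = 258 \cdot 16 = 4128$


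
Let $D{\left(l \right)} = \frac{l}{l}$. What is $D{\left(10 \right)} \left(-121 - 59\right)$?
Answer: $-180$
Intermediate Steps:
$D{\left(l \right)} = 1$
$D{\left(10 \right)} \left(-121 - 59\right) = 1 \left(-121 - 59\right) = 1 \left(-180\right) = -180$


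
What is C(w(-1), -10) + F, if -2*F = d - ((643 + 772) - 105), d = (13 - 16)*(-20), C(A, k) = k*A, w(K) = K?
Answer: 635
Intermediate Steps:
C(A, k) = A*k
d = 60 (d = -3*(-20) = 60)
F = 625 (F = -(60 - ((643 + 772) - 105))/2 = -(60 - (1415 - 105))/2 = -(60 - 1*1310)/2 = -(60 - 1310)/2 = -½*(-1250) = 625)
C(w(-1), -10) + F = -1*(-10) + 625 = 10 + 625 = 635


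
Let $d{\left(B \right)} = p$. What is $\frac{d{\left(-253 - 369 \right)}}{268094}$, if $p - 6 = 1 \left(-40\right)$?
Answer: $- \frac{17}{134047} \approx -0.00012682$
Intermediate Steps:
$p = -34$ ($p = 6 + 1 \left(-40\right) = 6 - 40 = -34$)
$d{\left(B \right)} = -34$
$\frac{d{\left(-253 - 369 \right)}}{268094} = - \frac{34}{268094} = \left(-34\right) \frac{1}{268094} = - \frac{17}{134047}$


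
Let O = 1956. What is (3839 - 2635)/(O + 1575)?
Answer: 1204/3531 ≈ 0.34098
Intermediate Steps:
(3839 - 2635)/(O + 1575) = (3839 - 2635)/(1956 + 1575) = 1204/3531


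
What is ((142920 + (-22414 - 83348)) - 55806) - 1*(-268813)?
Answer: 250165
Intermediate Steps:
((142920 + (-22414 - 83348)) - 55806) - 1*(-268813) = ((142920 - 105762) - 55806) + 268813 = (37158 - 55806) + 268813 = -18648 + 268813 = 250165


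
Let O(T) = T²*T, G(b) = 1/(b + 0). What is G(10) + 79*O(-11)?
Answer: -1051489/10 ≈ -1.0515e+5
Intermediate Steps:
G(b) = 1/b
O(T) = T³
G(10) + 79*O(-11) = 1/10 + 79*(-11)³ = ⅒ + 79*(-1331) = ⅒ - 105149 = -1051489/10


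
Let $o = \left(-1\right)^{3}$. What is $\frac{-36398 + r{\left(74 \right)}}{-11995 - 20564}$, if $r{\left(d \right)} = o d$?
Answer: $\frac{36472}{32559} \approx 1.1202$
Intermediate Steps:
$o = -1$
$r{\left(d \right)} = - d$
$\frac{-36398 + r{\left(74 \right)}}{-11995 - 20564} = \frac{-36398 - 74}{-11995 - 20564} = \frac{-36398 - 74}{-32559} = \left(-36472\right) \left(- \frac{1}{32559}\right) = \frac{36472}{32559}$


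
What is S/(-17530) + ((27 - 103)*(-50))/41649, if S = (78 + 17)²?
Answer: -61853645/146021394 ≈ -0.42359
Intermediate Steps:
S = 9025 (S = 95² = 9025)
S/(-17530) + ((27 - 103)*(-50))/41649 = 9025/(-17530) + ((27 - 103)*(-50))/41649 = 9025*(-1/17530) - 76*(-50)*(1/41649) = -1805/3506 + 3800*(1/41649) = -1805/3506 + 3800/41649 = -61853645/146021394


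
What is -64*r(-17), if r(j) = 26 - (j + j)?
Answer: -3840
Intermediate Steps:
r(j) = 26 - 2*j
-64*r(-17) = -64*(26 - 2*(-17)) = -64*(26 + 34) = -64*60 = -3840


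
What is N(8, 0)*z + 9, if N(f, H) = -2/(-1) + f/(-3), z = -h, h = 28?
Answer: 83/3 ≈ 27.667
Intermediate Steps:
z = -28 (z = -1*28 = -28)
N(f, H) = 2 - f/3 (N(f, H) = -2*(-1) + f*(-⅓) = 2 - f/3)
N(8, 0)*z + 9 = (2 - ⅓*8)*(-28) + 9 = (2 - 8/3)*(-28) + 9 = -⅔*(-28) + 9 = 56/3 + 9 = 83/3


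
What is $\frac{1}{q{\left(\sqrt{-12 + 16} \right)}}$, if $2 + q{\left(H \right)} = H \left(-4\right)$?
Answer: $- \frac{1}{10} \approx -0.1$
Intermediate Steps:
$q{\left(H \right)} = -2 - 4 H$ ($q{\left(H \right)} = -2 + H \left(-4\right) = -2 - 4 H$)
$\frac{1}{q{\left(\sqrt{-12 + 16} \right)}} = \frac{1}{-2 - 4 \sqrt{-12 + 16}} = \frac{1}{-2 - 4 \sqrt{4}} = \frac{1}{-2 - 8} = \frac{1}{-10} = - \frac{1}{10}$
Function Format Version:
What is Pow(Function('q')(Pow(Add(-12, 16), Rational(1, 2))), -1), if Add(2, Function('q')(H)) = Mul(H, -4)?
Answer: Rational(-1, 10) ≈ -0.10000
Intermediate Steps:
Function('q')(H) = Add(-2, Mul(-4, H)) (Function('q')(H) = Add(-2, Mul(H, -4)) = Add(-2, Mul(-4, H)))
Pow(Function('q')(Pow(Add(-12, 16), Rational(1, 2))), -1) = Pow(Add(-2, Mul(-4, Pow(Add(-12, 16), Rational(1, 2)))), -1) = Pow(Add(-2, Mul(-4, Pow(4, Rational(1, 2)))), -1) = Pow(Add(-2, Mul(-4, 2)), -1) = Pow(Add(-2, -8), -1) = Pow(-10, -1) = Rational(-1, 10)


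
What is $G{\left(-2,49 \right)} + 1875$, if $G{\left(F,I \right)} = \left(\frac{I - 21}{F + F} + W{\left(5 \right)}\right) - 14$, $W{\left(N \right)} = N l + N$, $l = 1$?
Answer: $1864$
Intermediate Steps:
$W{\left(N \right)} = 2 N$ ($W{\left(N \right)} = N 1 + N = N + N = 2 N$)
$G{\left(F,I \right)} = -4 + \frac{-21 + I}{2 F}$ ($G{\left(F,I \right)} = \left(\frac{I - 21}{F + F} + 2 \cdot 5\right) - 14 = \left(\frac{-21 + I}{2 F} + 10\right) - 14 = \left(10 + \frac{-21 + I}{2 F}\right) - 14 = -4 + \frac{-21 + I}{2 F}$)
$G{\left(-2,49 \right)} + 1875 = \frac{-21 + 49 - -16}{2 \left(-2\right)} + 1875 = \frac{1}{2} \left(- \frac{1}{2}\right) \left(-21 + 49 + 16\right) + 1875 = \frac{1}{2} \left(- \frac{1}{2}\right) 44 + 1875 = -11 + 1875 = 1864$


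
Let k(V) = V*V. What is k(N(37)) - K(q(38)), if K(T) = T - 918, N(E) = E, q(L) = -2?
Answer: 2289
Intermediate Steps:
k(V) = V²
K(T) = -918 + T
k(N(37)) - K(q(38)) = 37² - (-918 - 2) = 1369 - 1*(-920) = 1369 + 920 = 2289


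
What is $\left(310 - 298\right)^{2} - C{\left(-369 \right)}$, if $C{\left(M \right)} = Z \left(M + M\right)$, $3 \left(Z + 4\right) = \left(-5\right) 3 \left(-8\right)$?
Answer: $26712$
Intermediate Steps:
$Z = 36$ ($Z = -4 + \frac{\left(-5\right) 3 \left(-8\right)}{3} = -4 + \frac{\left(-15\right) \left(-8\right)}{3} = -4 + \frac{1}{3} \cdot 120 = -4 + 40 = 36$)
$C{\left(M \right)} = 72 M$ ($C{\left(M \right)} = 36 \left(M + M\right) = 36 \cdot 2 M = 72 M$)
$\left(310 - 298\right)^{2} - C{\left(-369 \right)} = \left(310 - 298\right)^{2} - 72 \left(-369\right) = 12^{2} - -26568 = 144 + 26568 = 26712$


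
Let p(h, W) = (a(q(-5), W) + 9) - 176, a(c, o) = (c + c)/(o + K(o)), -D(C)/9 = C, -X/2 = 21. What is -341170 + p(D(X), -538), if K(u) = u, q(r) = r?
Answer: -183639301/538 ≈ -3.4134e+5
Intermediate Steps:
X = -42 (X = -2*21 = -42)
D(C) = -9*C
a(c, o) = c/o (a(c, o) = (c + c)/(o + o) = (2*c)/((2*o)) = (2*c)*(1/(2*o)) = c/o)
p(h, W) = -167 - 5/W (p(h, W) = (-5/W + 9) - 176 = (9 - 5/W) - 176 = -167 - 5/W)
-341170 + p(D(X), -538) = -341170 + (-167 - 5/(-538)) = -341170 + (-167 - 5*(-1/538)) = -341170 + (-167 + 5/538) = -341170 - 89841/538 = -183639301/538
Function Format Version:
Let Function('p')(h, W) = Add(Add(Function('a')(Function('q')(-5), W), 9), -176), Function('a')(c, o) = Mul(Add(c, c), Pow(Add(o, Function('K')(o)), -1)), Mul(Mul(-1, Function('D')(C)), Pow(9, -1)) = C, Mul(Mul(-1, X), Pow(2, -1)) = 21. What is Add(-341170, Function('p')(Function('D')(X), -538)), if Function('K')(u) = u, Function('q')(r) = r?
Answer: Rational(-183639301, 538) ≈ -3.4134e+5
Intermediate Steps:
X = -42 (X = Mul(-2, 21) = -42)
Function('D')(C) = Mul(-9, C)
Function('a')(c, o) = Mul(c, Pow(o, -1)) (Function('a')(c, o) = Mul(Add(c, c), Pow(Add(o, o), -1)) = Mul(Mul(2, c), Pow(Mul(2, o), -1)) = Mul(Mul(2, c), Mul(Rational(1, 2), Pow(o, -1))) = Mul(c, Pow(o, -1)))
Function('p')(h, W) = Add(-167, Mul(-5, Pow(W, -1))) (Function('p')(h, W) = Add(Add(Mul(-5, Pow(W, -1)), 9), -176) = Add(Add(9, Mul(-5, Pow(W, -1))), -176) = Add(-167, Mul(-5, Pow(W, -1))))
Add(-341170, Function('p')(Function('D')(X), -538)) = Add(-341170, Add(-167, Mul(-5, Pow(-538, -1)))) = Add(-341170, Add(-167, Mul(-5, Rational(-1, 538)))) = Add(-341170, Add(-167, Rational(5, 538))) = Add(-341170, Rational(-89841, 538)) = Rational(-183639301, 538)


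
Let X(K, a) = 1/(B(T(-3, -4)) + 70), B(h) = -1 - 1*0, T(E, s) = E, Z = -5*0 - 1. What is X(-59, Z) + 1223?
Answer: 84388/69 ≈ 1223.0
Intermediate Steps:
Z = -1 (Z = 0 - 1 = -1)
B(h) = -1 (B(h) = -1 + 0 = -1)
X(K, a) = 1/69 (X(K, a) = 1/(-1 + 70) = 1/69)
X(-59, Z) + 1223 = 1/69 + 1223 = 84388/69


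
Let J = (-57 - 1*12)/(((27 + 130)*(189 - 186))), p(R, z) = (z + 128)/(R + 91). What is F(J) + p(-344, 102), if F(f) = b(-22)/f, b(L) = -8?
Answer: 13586/253 ≈ 53.700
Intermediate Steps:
p(R, z) = (128 + z)/(91 + R)
J = -23/157 (J = (-57 - 12)/((157*3)) = -69/471 = -69*1/471 = -23/157 ≈ -0.14650)
F(f) = -8/f
F(J) + p(-344, 102) = -8/(-23/157) + (128 + 102)/(91 - 344) = -8*(-157/23) + 230/(-253) = 1256/23 - 1/253*230 = 1256/23 - 10/11 = 13586/253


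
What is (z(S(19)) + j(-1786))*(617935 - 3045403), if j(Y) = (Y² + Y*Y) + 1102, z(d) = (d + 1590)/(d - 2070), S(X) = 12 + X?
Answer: -31581925360267260/2039 ≈ -1.5489e+13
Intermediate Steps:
z(d) = (1590 + d)/(-2070 + d)
j(Y) = 1102 + 2*Y² (j(Y) = (Y² + Y²) + 1102 = 2*Y² + 1102 = 1102 + 2*Y²)
(z(S(19)) + j(-1786))*(617935 - 3045403) = ((1590 + (12 + 19))/(-2070 + (12 + 19)) + (1102 + 2*(-1786)²))*(617935 - 3045403) = ((1590 + 31)/(-2070 + 31) + (1102 + 2*3189796))*(-2427468) = (1621/(-2039) + (1102 + 6379592))*(-2427468) = (-1/2039*1621 + 6380694)*(-2427468) = (-1621/2039 + 6380694)*(-2427468) = (13010233445/2039)*(-2427468) = -31581925360267260/2039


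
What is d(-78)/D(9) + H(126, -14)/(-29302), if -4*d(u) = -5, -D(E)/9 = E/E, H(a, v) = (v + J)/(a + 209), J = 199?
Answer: -4908751/35338212 ≈ -0.13891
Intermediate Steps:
H(a, v) = (199 + v)/(209 + a) (H(a, v) = (v + 199)/(a + 209) = (199 + v)/(209 + a))
D(E) = -9 (D(E) = -9*E/E = -9*1 = -9)
d(u) = 5/4 (d(u) = -¼*(-5) = 5/4)
d(-78)/D(9) + H(126, -14)/(-29302) = (5/4)/(-9) + ((199 - 14)/(209 + 126))/(-29302) = (5/4)*(-⅑) + (185/335)*(-1/29302) = -5/36 + ((1/335)*185)*(-1/29302) = -5/36 + (37/67)*(-1/29302) = -5/36 - 37/1963234 = -4908751/35338212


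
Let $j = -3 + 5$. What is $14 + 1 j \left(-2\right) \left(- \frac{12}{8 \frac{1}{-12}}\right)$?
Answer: $-58$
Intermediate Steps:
$j = 2$
$14 + 1 j \left(-2\right) \left(- \frac{12}{8 \frac{1}{-12}}\right) = 14 + 1 \cdot 2 \left(-2\right) \left(- \frac{12}{8 \frac{1}{-12}}\right) = 14 + 2 \left(-2\right) \left(- \frac{12}{8 \left(- \frac{1}{12}\right)}\right) = 14 - 4 \left(- \frac{12}{- \frac{2}{3}}\right) = 14 - 4 \left(\left(-12\right) \left(- \frac{3}{2}\right)\right) = 14 - 72 = -58$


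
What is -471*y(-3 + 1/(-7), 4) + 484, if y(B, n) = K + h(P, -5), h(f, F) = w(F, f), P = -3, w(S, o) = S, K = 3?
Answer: 1426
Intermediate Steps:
h(f, F) = F
y(B, n) = -2 (y(B, n) = 3 - 5 = -2)
-471*y(-3 + 1/(-7), 4) + 484 = -471*(-2) + 484 = 942 + 484 = 1426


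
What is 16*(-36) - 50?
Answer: -626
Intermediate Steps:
16*(-36) - 50 = -576 - 50 = -626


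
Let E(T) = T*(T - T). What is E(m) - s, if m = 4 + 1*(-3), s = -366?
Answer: 366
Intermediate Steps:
m = 1 (m = 4 - 3 = 1)
E(T) = 0 (E(T) = T*0 = 0)
E(m) - s = 0 - 1*(-366) = 0 + 366 = 366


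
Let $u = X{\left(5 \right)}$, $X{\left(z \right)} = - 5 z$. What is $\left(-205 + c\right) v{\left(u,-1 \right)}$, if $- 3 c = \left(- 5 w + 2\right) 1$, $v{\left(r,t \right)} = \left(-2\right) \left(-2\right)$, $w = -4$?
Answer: $- \frac{2548}{3} \approx -849.33$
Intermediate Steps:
$u = -25$ ($u = \left(-5\right) 5 = -25$)
$v{\left(r,t \right)} = 4$
$c = - \frac{22}{3}$ ($c = - \frac{\left(\left(-5\right) \left(-4\right) + 2\right) 1}{3} = - \frac{\left(20 + 2\right) 1}{3} = - \frac{22 \cdot 1}{3} = \left(- \frac{1}{3}\right) 22 = - \frac{22}{3} \approx -7.3333$)
$\left(-205 + c\right) v{\left(u,-1 \right)} = \left(-205 - \frac{22}{3}\right) 4 = \left(- \frac{637}{3}\right) 4 = - \frac{2548}{3}$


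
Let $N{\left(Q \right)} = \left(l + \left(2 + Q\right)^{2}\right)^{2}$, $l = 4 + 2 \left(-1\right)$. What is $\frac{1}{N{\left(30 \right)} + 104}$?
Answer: $\frac{1}{1052780} \approx 9.4987 \cdot 10^{-7}$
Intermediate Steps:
$l = 2$ ($l = 4 - 2 = 2$)
$N{\left(Q \right)} = \left(2 + \left(2 + Q\right)^{2}\right)^{2}$
$\frac{1}{N{\left(30 \right)} + 104} = \frac{1}{\left(2 + \left(2 + 30\right)^{2}\right)^{2} + 104} = \frac{1}{\left(2 + 32^{2}\right)^{2} + 104} = \frac{1}{\left(2 + 1024\right)^{2} + 104} = \frac{1}{1026^{2} + 104} = \frac{1}{1052676 + 104} = \frac{1}{1052780}$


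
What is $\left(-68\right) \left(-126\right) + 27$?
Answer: $8595$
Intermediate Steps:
$\left(-68\right) \left(-126\right) + 27 = 8568 + 27 = 8595$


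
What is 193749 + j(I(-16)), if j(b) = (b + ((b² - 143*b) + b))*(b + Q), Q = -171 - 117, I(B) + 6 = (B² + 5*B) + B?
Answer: -74519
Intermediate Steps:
I(B) = -6 + B² + 6*B (I(B) = -6 + ((B² + 5*B) + B) = -6 + (B² + 6*B) = -6 + B² + 6*B)
Q = -288
j(b) = (-288 + b)*(b² - 141*b) (j(b) = (b + ((b² - 143*b) + b))*(b - 288) = (b + (b² - 142*b))*(-288 + b) = (b² - 141*b)*(-288 + b) = (-288 + b)*(b² - 141*b))
193749 + j(I(-16)) = 193749 + (-6 + (-16)² + 6*(-16))*(40608 + (-6 + (-16)² + 6*(-16))² - 429*(-6 + (-16)² + 6*(-16))) = 193749 + (-6 + 256 - 96)*(40608 + (-6 + 256 - 96)² - 429*(-6 + 256 - 96)) = 193749 + 154*(40608 + 154² - 429*154) = 193749 + 154*(40608 + 23716 - 66066) = 193749 + 154*(-1742) = 193749 - 268268 = -74519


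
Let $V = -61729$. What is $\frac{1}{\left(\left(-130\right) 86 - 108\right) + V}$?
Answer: $- \frac{1}{73017} \approx -1.3695 \cdot 10^{-5}$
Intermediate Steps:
$\frac{1}{\left(\left(-130\right) 86 - 108\right) + V} = \frac{1}{\left(\left(-130\right) 86 - 108\right) - 61729} = \frac{1}{\left(-11180 - 108\right) - 61729} = \frac{1}{-11288 - 61729} = \frac{1}{-73017} = - \frac{1}{73017}$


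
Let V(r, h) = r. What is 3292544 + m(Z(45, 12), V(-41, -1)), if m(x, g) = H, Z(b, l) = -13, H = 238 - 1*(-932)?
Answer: 3293714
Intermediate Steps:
H = 1170 (H = 238 + 932 = 1170)
m(x, g) = 1170
3292544 + m(Z(45, 12), V(-41, -1)) = 3292544 + 1170 = 3293714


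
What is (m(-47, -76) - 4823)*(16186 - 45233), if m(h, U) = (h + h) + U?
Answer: 145031671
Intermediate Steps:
m(h, U) = U + 2*h (m(h, U) = 2*h + U = U + 2*h)
(m(-47, -76) - 4823)*(16186 - 45233) = ((-76 + 2*(-47)) - 4823)*(16186 - 45233) = ((-76 - 94) - 4823)*(-29047) = (-170 - 4823)*(-29047) = -4993*(-29047) = 145031671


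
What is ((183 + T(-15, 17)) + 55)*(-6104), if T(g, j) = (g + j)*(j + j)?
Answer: -1867824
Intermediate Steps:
T(g, j) = 2*j*(g + j) (T(g, j) = (g + j)*(2*j) = 2*j*(g + j))
((183 + T(-15, 17)) + 55)*(-6104) = ((183 + 2*17*(-15 + 17)) + 55)*(-6104) = ((183 + 2*17*2) + 55)*(-6104) = ((183 + 68) + 55)*(-6104) = (251 + 55)*(-6104) = 306*(-6104) = -1867824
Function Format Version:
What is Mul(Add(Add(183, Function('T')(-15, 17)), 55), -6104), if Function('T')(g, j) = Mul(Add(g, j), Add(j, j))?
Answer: -1867824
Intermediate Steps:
Function('T')(g, j) = Mul(2, j, Add(g, j)) (Function('T')(g, j) = Mul(Add(g, j), Mul(2, j)) = Mul(2, j, Add(g, j)))
Mul(Add(Add(183, Function('T')(-15, 17)), 55), -6104) = Mul(Add(Add(183, Mul(2, 17, Add(-15, 17))), 55), -6104) = Mul(Add(Add(183, Mul(2, 17, 2)), 55), -6104) = Mul(Add(Add(183, 68), 55), -6104) = Mul(Add(251, 55), -6104) = Mul(306, -6104) = -1867824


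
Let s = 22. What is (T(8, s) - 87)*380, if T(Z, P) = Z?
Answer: -30020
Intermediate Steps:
(T(8, s) - 87)*380 = (8 - 87)*380 = -79*380 = -30020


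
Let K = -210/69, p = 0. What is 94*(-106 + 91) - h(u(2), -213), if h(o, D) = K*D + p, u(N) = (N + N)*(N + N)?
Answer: -47340/23 ≈ -2058.3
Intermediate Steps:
K = -70/23 (K = -210*1/69 = -70/23 ≈ -3.0435)
u(N) = 4*N**2 (u(N) = (2*N)*(2*N) = 4*N**2)
h(o, D) = -70*D/23 (h(o, D) = -70*D/23 + 0 = -70*D/23)
94*(-106 + 91) - h(u(2), -213) = 94*(-106 + 91) - (-70)*(-213)/23 = 94*(-15) - 1*14910/23 = -1410 - 14910/23 = -47340/23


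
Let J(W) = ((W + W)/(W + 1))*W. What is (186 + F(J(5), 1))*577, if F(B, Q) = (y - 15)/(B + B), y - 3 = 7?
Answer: 1071489/10 ≈ 1.0715e+5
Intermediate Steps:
y = 10 (y = 3 + 7 = 10)
J(W) = 2*W²/(1 + W) (J(W) = ((2*W)/(1 + W))*W = (2*W/(1 + W))*W = 2*W²/(1 + W))
F(B, Q) = -5/(2*B) (F(B, Q) = (10 - 15)/(B + B) = -5*1/(2*B) = -5/(2*B))
(186 + F(J(5), 1))*577 = (186 - 5/(2*(2*5²/(1 + 5))))*577 = (186 - 5/(2*(2*25/6)))*577 = (186 - 5/(2*(2*25*(⅙))))*577 = (186 - 5/(2*25/3))*577 = (186 - 5/2*3/25)*577 = (186 - 3/10)*577 = (1857/10)*577 = 1071489/10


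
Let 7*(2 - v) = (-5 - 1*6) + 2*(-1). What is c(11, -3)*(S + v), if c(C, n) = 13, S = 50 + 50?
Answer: 9451/7 ≈ 1350.1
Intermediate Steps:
S = 100
v = 27/7 (v = 2 - ((-5 - 1*6) + 2*(-1))/7 = 2 - ((-5 - 6) - 2)/7 = 2 - (-11 - 2)/7 = 2 - ⅐*(-13) = 2 + 13/7 = 27/7 ≈ 3.8571)
c(11, -3)*(S + v) = 13*(100 + 27/7) = 13*(727/7) = 9451/7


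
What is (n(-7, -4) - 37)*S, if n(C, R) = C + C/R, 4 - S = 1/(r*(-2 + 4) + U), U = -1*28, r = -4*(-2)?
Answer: -8281/48 ≈ -172.52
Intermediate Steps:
r = 8
U = -28
S = 49/12 (S = 4 - 1/(8*(-2 + 4) - 28) = 4 - 1/(8*2 - 28) = 4 - 1/(16 - 28) = 4 - 1/(-12) = 4 - 1*(-1/12) = 4 + 1/12 = 49/12 ≈ 4.0833)
(n(-7, -4) - 37)*S = ((-7 - 7/(-4)) - 37)*(49/12) = ((-7 - 7*(-1/4)) - 37)*(49/12) = ((-7 + 7/4) - 37)*(49/12) = (-21/4 - 37)*(49/12) = -169/4*49/12 = -8281/48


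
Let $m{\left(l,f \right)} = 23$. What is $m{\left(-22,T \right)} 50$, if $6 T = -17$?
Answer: $1150$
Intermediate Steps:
$T = - \frac{17}{6}$ ($T = \frac{1}{6} \left(-17\right) = - \frac{17}{6} \approx -2.8333$)
$m{\left(-22,T \right)} 50 = 23 \cdot 50 = 1150$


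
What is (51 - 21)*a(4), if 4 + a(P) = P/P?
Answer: -90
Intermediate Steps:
a(P) = -3 (a(P) = -4 + P/P = -4 + 1 = -3)
(51 - 21)*a(4) = (51 - 21)*(-3) = 30*(-3) = -90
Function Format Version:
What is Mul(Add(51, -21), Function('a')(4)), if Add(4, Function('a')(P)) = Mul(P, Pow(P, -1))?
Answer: -90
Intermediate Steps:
Function('a')(P) = -3 (Function('a')(P) = Add(-4, Mul(P, Pow(P, -1))) = Add(-4, 1) = -3)
Mul(Add(51, -21), Function('a')(4)) = Mul(Add(51, -21), -3) = Mul(30, -3) = -90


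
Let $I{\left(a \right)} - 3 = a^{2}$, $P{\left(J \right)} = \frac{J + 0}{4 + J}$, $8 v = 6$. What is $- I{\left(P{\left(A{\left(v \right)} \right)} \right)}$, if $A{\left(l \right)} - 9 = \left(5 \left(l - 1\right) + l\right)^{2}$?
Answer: $- \frac{9796}{2809} \approx -3.4874$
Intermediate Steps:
$v = \frac{3}{4}$ ($v = \frac{1}{8} \cdot 6 = \frac{3}{4} \approx 0.75$)
$A{\left(l \right)} = 9 + \left(-5 + 6 l\right)^{2}$ ($A{\left(l \right)} = 9 + \left(5 \left(l - 1\right) + l\right)^{2} = 9 + \left(5 \left(-1 + l\right) + l\right)^{2} = 9 + \left(\left(-5 + 5 l\right) + l\right)^{2} = 9 + \left(-5 + 6 l\right)^{2}$)
$P{\left(J \right)} = \frac{J}{4 + J}$
$I{\left(a \right)} = 3 + a^{2}$
$- I{\left(P{\left(A{\left(v \right)} \right)} \right)} = - (3 + \left(\frac{9 + \left(-5 + 6 \cdot \frac{3}{4}\right)^{2}}{4 + \left(9 + \left(-5 + 6 \cdot \frac{3}{4}\right)^{2}\right)}\right)^{2}) = - (3 + \left(\frac{9 + \left(-5 + \frac{9}{2}\right)^{2}}{4 + \left(9 + \left(-5 + \frac{9}{2}\right)^{2}\right)}\right)^{2}) = - (3 + \left(\frac{9 + \left(- \frac{1}{2}\right)^{2}}{4 + \left(9 + \left(- \frac{1}{2}\right)^{2}\right)}\right)^{2}) = - (3 + \left(\frac{9 + \frac{1}{4}}{4 + \left(9 + \frac{1}{4}\right)}\right)^{2}) = - (3 + \left(\frac{37}{4 \left(4 + \frac{37}{4}\right)}\right)^{2}) = - (3 + \left(\frac{37}{4 \cdot \frac{53}{4}}\right)^{2}) = - (3 + \left(\frac{37}{4} \cdot \frac{4}{53}\right)^{2}) = - (3 + \left(\frac{37}{53}\right)^{2}) = - (3 + \frac{1369}{2809}) = \left(-1\right) \frac{9796}{2809} = - \frac{9796}{2809}$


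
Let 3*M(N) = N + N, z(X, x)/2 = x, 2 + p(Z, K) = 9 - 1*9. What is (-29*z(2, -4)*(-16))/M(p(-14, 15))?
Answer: 2784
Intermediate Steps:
p(Z, K) = -2 (p(Z, K) = -2 + (9 - 1*9) = -2 + (9 - 9) = -2 + 0 = -2)
z(X, x) = 2*x
M(N) = 2*N/3 (M(N) = (N + N)/3 = (2*N)/3 = 2*N/3)
(-29*z(2, -4)*(-16))/M(p(-14, 15)) = (-58*(-4)*(-16))/(((2/3)*(-2))) = (-29*(-8)*(-16))/(-4/3) = (232*(-16))*(-3/4) = -3712*(-3/4) = 2784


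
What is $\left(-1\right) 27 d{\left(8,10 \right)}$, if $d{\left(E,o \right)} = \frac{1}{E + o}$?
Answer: $- \frac{3}{2} \approx -1.5$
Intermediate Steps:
$\left(-1\right) 27 d{\left(8,10 \right)} = \frac{\left(-1\right) 27}{8 + 10} = - \frac{27}{18} = \left(-27\right) \frac{1}{18} = - \frac{3}{2}$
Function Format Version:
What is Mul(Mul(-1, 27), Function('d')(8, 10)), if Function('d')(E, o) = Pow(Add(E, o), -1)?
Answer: Rational(-3, 2) ≈ -1.5000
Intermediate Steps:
Mul(Mul(-1, 27), Function('d')(8, 10)) = Mul(Mul(-1, 27), Pow(Add(8, 10), -1)) = Mul(-27, Pow(18, -1)) = Mul(-27, Rational(1, 18)) = Rational(-3, 2)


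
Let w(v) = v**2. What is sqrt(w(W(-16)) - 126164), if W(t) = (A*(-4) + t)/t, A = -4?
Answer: 2*I*sqrt(31541) ≈ 355.2*I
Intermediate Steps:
W(t) = (16 + t)/t (W(t) = (-4*(-4) + t)/t = (16 + t)/t)
sqrt(w(W(-16)) - 126164) = sqrt(((16 - 16)/(-16))**2 - 126164) = sqrt((-1/16*0)**2 - 126164) = sqrt(0**2 - 126164) = sqrt(0 - 126164) = sqrt(-126164) = 2*I*sqrt(31541)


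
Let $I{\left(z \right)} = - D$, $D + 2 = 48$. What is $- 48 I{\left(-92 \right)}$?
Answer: $2208$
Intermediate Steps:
$D = 46$ ($D = -2 + 48 = 46$)
$I{\left(z \right)} = -46$ ($I{\left(z \right)} = \left(-1\right) 46 = -46$)
$- 48 I{\left(-92 \right)} = \left(-48\right) \left(-46\right) = 2208$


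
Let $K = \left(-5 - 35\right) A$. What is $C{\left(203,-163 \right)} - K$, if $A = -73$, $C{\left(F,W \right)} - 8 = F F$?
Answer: $38297$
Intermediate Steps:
$C{\left(F,W \right)} = 8 + F^{2}$ ($C{\left(F,W \right)} = 8 + F F = 8 + F^{2}$)
$K = 2920$ ($K = \left(-5 - 35\right) \left(-73\right) = \left(-40\right) \left(-73\right) = 2920$)
$C{\left(203,-163 \right)} - K = \left(8 + 203^{2}\right) - 2920 = \left(8 + 41209\right) - 2920 = 41217 - 2920 = 38297$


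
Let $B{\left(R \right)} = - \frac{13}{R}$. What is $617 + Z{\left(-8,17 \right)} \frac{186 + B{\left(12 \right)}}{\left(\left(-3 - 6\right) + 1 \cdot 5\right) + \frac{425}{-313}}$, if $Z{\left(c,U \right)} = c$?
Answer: $\frac{4493221}{5031} \approx 893.11$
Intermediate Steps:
$617 + Z{\left(-8,17 \right)} \frac{186 + B{\left(12 \right)}}{\left(\left(-3 - 6\right) + 1 \cdot 5\right) + \frac{425}{-313}} = 617 - 8 \frac{186 - \frac{13}{12}}{\left(\left(-3 - 6\right) + 1 \cdot 5\right) + \frac{425}{-313}} = 617 - 8 \frac{186 - \frac{13}{12}}{\left(\left(-3 - 6\right) + 5\right) + 425 \left(- \frac{1}{313}\right)} = 617 - 8 \frac{186 - \frac{13}{12}}{\left(-9 + 5\right) - \frac{425}{313}} = 617 - 8 \frac{2219}{12 \left(-4 - \frac{425}{313}\right)} = 617 - 8 \frac{2219}{12 \left(- \frac{1677}{313}\right)} = 617 - 8 \cdot \frac{2219}{12} \left(- \frac{313}{1677}\right) = 617 - - \frac{1389094}{5031} = 617 + \frac{1389094}{5031} = \frac{4493221}{5031}$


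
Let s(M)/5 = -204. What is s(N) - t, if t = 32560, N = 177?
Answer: -33580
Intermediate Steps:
s(M) = -1020 (s(M) = 5*(-204) = -1020)
s(N) - t = -1020 - 1*32560 = -1020 - 32560 = -33580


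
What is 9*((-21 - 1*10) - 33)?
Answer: -576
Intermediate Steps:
9*((-21 - 1*10) - 33) = 9*((-21 - 10) - 33) = 9*(-31 - 33) = 9*(-64) = -576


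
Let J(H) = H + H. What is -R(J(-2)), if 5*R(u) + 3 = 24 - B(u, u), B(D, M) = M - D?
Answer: -21/5 ≈ -4.2000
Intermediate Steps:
J(H) = 2*H
R(u) = 21/5 (R(u) = -⅗ + (24 - (u - u))/5 = -⅗ + (24 - 1*0)/5 = -⅗ + (24 + 0)/5 = -⅗ + (⅕)*24 = -⅗ + 24/5 = 21/5)
-R(J(-2)) = -1*21/5 = -21/5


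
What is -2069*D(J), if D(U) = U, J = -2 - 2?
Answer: 8276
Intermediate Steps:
J = -4
-2069*D(J) = -2069*(-4) = 8276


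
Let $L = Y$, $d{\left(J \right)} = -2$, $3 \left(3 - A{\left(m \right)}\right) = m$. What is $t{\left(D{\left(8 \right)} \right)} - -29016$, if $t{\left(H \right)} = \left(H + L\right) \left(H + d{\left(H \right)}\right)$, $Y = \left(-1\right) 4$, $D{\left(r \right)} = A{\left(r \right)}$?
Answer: $\frac{261199}{9} \approx 29022.0$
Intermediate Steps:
$A{\left(m \right)} = 3 - \frac{m}{3}$
$D{\left(r \right)} = 3 - \frac{r}{3}$
$Y = -4$
$L = -4$
$t{\left(H \right)} = \left(-4 + H\right) \left(-2 + H\right)$ ($t{\left(H \right)} = \left(H - 4\right) \left(H - 2\right) = \left(-4 + H\right) \left(-2 + H\right)$)
$t{\left(D{\left(8 \right)} \right)} - -29016 = \left(8 + \left(3 - \frac{8}{3}\right)^{2} - 6 \left(3 - \frac{8}{3}\right)\right) - -29016 = \left(8 + \left(3 - \frac{8}{3}\right)^{2} - 6 \left(3 - \frac{8}{3}\right)\right) + 29016 = \left(8 + \left(\frac{1}{3}\right)^{2} - 2\right) + 29016 = \left(8 + \frac{1}{9} - 2\right) + 29016 = \frac{55}{9} + 29016 = \frac{261199}{9}$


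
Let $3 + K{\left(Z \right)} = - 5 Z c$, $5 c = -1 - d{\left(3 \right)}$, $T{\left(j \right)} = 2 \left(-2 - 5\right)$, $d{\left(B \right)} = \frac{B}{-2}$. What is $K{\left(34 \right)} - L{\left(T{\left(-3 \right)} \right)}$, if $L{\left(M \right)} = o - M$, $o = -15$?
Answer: $-19$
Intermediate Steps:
$d{\left(B \right)} = - \frac{B}{2}$ ($d{\left(B \right)} = B \left(- \frac{1}{2}\right) = - \frac{B}{2}$)
$T{\left(j \right)} = -14$ ($T{\left(j \right)} = 2 \left(-7\right) = -14$)
$c = \frac{1}{10}$ ($c = \frac{-1 - \left(- \frac{1}{2}\right) 3}{5} = \frac{-1 - - \frac{3}{2}}{5} = \frac{-1 + \frac{3}{2}}{5} = \frac{1}{5} \cdot \frac{1}{2} = \frac{1}{10} \approx 0.1$)
$L{\left(M \right)} = -15 - M$
$K{\left(Z \right)} = -3 - \frac{Z}{2}$ ($K{\left(Z \right)} = -3 + - 5 Z \frac{1}{10} = -3 - \frac{Z}{2}$)
$K{\left(34 \right)} - L{\left(T{\left(-3 \right)} \right)} = \left(-3 - 17\right) - \left(-15 - -14\right) = \left(-3 - 17\right) - \left(-15 + 14\right) = -20 - -1 = -20 + 1 = -19$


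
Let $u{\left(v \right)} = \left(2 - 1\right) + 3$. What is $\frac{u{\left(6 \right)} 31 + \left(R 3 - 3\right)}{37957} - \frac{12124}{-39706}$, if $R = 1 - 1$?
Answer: $\frac{232497547}{753560321} \approx 0.30853$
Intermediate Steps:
$R = 0$ ($R = 1 - 1 = 0$)
$u{\left(v \right)} = 4$ ($u{\left(v \right)} = 1 + 3 = 4$)
$\frac{u{\left(6 \right)} 31 + \left(R 3 - 3\right)}{37957} - \frac{12124}{-39706} = \frac{4 \cdot 31 + \left(0 \cdot 3 - 3\right)}{37957} - \frac{12124}{-39706} = \left(124 + \left(0 - 3\right)\right) \frac{1}{37957} - - \frac{6062}{19853} = \left(124 - 3\right) \frac{1}{37957} + \frac{6062}{19853} = 121 \cdot \frac{1}{37957} + \frac{6062}{19853} = \frac{121}{37957} + \frac{6062}{19853} = \frac{232497547}{753560321}$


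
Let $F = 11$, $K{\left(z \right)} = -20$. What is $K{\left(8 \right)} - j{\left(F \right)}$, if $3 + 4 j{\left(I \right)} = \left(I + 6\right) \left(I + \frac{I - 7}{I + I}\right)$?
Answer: $- \frac{1469}{22} \approx -66.773$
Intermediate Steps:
$j{\left(I \right)} = - \frac{3}{4} + \frac{\left(6 + I\right) \left(I + \frac{-7 + I}{2 I}\right)}{4}$ ($j{\left(I \right)} = - \frac{3}{4} + \frac{\left(I + 6\right) \left(I + \frac{I - 7}{I + I}\right)}{4} = - \frac{3}{4} + \frac{\left(6 + I\right) \left(I + \frac{-7 + I}{2 I}\right)}{4}$)
$K{\left(8 \right)} - j{\left(F \right)} = -20 - \frac{-42 + 11 \left(-7 + 2 \cdot 11^{2} + 13 \cdot 11\right)}{8 \cdot 11} = -20 - \frac{1}{8} \cdot \frac{1}{11} \left(-42 + 11 \left(-7 + 2 \cdot 121 + 143\right)\right) = -20 - \frac{1}{8} \cdot \frac{1}{11} \left(-42 + 11 \left(-7 + 242 + 143\right)\right) = -20 - \frac{1}{8} \cdot \frac{1}{11} \left(-42 + 11 \cdot 378\right) = -20 - \frac{1}{8} \cdot \frac{1}{11} \left(-42 + 4158\right) = -20 - \frac{1}{8} \cdot \frac{1}{11} \cdot 4116 = -20 - \frac{1029}{22} = - \frac{1469}{22}$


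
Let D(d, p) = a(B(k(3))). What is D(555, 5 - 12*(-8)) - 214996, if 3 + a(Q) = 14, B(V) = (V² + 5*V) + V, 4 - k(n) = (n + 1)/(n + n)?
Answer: -214985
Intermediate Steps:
k(n) = 4 - (1 + n)/(2*n) (k(n) = 4 - (n + 1)/(n + n) = 4 - (1 + n)/(2*n))
B(V) = V² + 6*V
a(Q) = 11 (a(Q) = -3 + 14 = 11)
D(d, p) = 11
D(555, 5 - 12*(-8)) - 214996 = 11 - 214996 = -214985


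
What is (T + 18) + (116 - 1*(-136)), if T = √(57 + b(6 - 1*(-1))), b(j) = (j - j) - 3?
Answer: 270 + 3*√6 ≈ 277.35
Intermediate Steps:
b(j) = -3 (b(j) = 0 - 3 = -3)
T = 3*√6 (T = √(57 - 3) = √54 = 3*√6 ≈ 7.3485)
(T + 18) + (116 - 1*(-136)) = (3*√6 + 18) + (116 - 1*(-136)) = (18 + 3*√6) + (116 + 136) = (18 + 3*√6) + 252 = 270 + 3*√6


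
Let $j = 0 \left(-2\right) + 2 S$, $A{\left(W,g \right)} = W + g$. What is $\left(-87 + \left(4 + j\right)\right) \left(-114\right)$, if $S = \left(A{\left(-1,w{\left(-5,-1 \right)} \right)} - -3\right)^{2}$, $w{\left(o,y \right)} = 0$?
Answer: $8550$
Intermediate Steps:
$S = 4$ ($S = \left(\left(-1 + 0\right) - -3\right)^{2} = \left(-1 + 3\right)^{2} = 2^{2} = 4$)
$j = 8$ ($j = 0 \left(-2\right) + 2 \cdot 4 = 0 + 8 = 8$)
$\left(-87 + \left(4 + j\right)\right) \left(-114\right) = \left(-87 + \left(4 + 8\right)\right) \left(-114\right) = \left(-87 + 12\right) \left(-114\right) = \left(-75\right) \left(-114\right) = 8550$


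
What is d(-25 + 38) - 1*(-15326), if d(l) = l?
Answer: 15339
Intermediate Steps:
d(-25 + 38) - 1*(-15326) = (-25 + 38) - 1*(-15326) = 13 + 15326 = 15339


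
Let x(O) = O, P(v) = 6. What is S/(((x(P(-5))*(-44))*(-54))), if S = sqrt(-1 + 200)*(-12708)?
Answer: -353*sqrt(199)/396 ≈ -12.575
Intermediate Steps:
S = -12708*sqrt(199) (S = sqrt(199)*(-12708) = -12708*sqrt(199) ≈ -1.7927e+5)
S/(((x(P(-5))*(-44))*(-54))) = (-12708*sqrt(199))/(((6*(-44))*(-54))) = (-12708*sqrt(199))/((-264*(-54))) = -12708*sqrt(199)/14256 = -12708*sqrt(199)*(1/14256) = -353*sqrt(199)/396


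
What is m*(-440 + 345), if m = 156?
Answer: -14820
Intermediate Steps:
m*(-440 + 345) = 156*(-440 + 345) = 156*(-95) = -14820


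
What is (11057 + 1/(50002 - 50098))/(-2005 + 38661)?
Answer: 1061471/3518976 ≈ 0.30164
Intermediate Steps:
(11057 + 1/(50002 - 50098))/(-2005 + 38661) = (11057 + 1/(-96))/36656 = (11057 - 1/96)*(1/36656) = (1061471/96)*(1/36656) = 1061471/3518976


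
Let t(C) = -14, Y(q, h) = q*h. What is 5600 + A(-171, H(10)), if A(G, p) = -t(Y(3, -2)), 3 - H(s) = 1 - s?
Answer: 5614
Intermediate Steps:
H(s) = 2 + s (H(s) = 3 - (1 - s) = 3 + (-1 + s) = 2 + s)
Y(q, h) = h*q
A(G, p) = 14 (A(G, p) = -1*(-14) = 14)
5600 + A(-171, H(10)) = 5600 + 14 = 5614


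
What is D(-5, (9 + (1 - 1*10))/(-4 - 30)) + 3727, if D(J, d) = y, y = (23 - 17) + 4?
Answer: 3737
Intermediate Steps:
y = 10 (y = 6 + 4 = 10)
D(J, d) = 10
D(-5, (9 + (1 - 1*10))/(-4 - 30)) + 3727 = 10 + 3727 = 3737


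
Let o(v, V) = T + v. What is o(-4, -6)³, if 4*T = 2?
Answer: -343/8 ≈ -42.875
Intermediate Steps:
T = ½ (T = (¼)*2 = ½ ≈ 0.50000)
o(v, V) = ½ + v
o(-4, -6)³ = (½ - 4)³ = (-7/2)³ = -343/8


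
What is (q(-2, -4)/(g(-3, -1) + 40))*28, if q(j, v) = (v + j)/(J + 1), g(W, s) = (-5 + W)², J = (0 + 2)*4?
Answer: -7/39 ≈ -0.17949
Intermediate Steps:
J = 8 (J = 2*4 = 8)
q(j, v) = j/9 + v/9 (q(j, v) = (v + j)/(8 + 1) = (j + v)/9 = (j + v)*(⅑) = j/9 + v/9)
(q(-2, -4)/(g(-3, -1) + 40))*28 = (((⅑)*(-2) + (⅑)*(-4))/((-5 - 3)² + 40))*28 = ((-2/9 - 4/9)/((-8)² + 40))*28 = -2/(3*(64 + 40))*28 = -⅔/104*28 = -⅔*1/104*28 = -1/156*28 = -7/39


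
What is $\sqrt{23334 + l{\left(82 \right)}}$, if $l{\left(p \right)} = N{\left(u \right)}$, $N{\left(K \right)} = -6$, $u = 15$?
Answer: $108 \sqrt{2} \approx 152.74$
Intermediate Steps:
$l{\left(p \right)} = -6$
$\sqrt{23334 + l{\left(82 \right)}} = \sqrt{23334 - 6} = \sqrt{23328} = 108 \sqrt{2}$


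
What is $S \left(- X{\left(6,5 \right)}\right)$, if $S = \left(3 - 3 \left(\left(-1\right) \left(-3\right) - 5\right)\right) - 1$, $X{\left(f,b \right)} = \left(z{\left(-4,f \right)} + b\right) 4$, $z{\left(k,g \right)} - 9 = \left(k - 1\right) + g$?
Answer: $-480$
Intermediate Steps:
$z{\left(k,g \right)} = 8 + g + k$ ($z{\left(k,g \right)} = 9 + \left(\left(k - 1\right) + g\right) = 9 + \left(\left(-1 + k\right) + g\right) = 9 + \left(-1 + g + k\right) = 8 + g + k$)
$X{\left(f,b \right)} = 16 + 4 b + 4 f$ ($X{\left(f,b \right)} = \left(\left(8 + f - 4\right) + b\right) 4 = \left(\left(4 + f\right) + b\right) 4 = \left(4 + b + f\right) 4 = 16 + 4 b + 4 f$)
$S = 8$ ($S = \left(3 - 3 \left(3 - 5\right)\right) - 1 = \left(3 - -6\right) - 1 = \left(3 + 6\right) - 1 = 9 - 1 = 8$)
$S \left(- X{\left(6,5 \right)}\right) = 8 \left(- (16 + 4 \cdot 5 + 4 \cdot 6)\right) = 8 \left(- (16 + 20 + 24)\right) = 8 \left(\left(-1\right) 60\right) = 8 \left(-60\right) = -480$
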